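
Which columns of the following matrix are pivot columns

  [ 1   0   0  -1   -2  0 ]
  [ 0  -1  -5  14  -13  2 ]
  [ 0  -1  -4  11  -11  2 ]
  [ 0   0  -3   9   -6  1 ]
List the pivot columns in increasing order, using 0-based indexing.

R2 ← -1·R2
  [ 1   0   0   -1   -2   0 ]
  [ 0   1   5  -14   13  -2 ]
  [ 0  -1  -4   11  -11   2 ]
  [ 0   0  -3    9   -6   1 ]
R3 ← R3 + R2
  [ 1  0   0   -1  -2   0 ]
  [ 0  1   5  -14  13  -2 ]
  [ 0  0   1   -3   2   0 ]
  [ 0  0  -3    9  -6   1 ]
R4 ← R4 + 3·R3
  [ 1  0  0   -1  -2   0 ]
  [ 0  1  5  -14  13  -2 ]
  [ 0  0  1   -3   2   0 ]
  [ 0  0  0    0   0   1 ]
R2 ← R2 + 2·R4
  [ 1  0  0   -1  -2  0 ]
  [ 0  1  5  -14  13  0 ]
  [ 0  0  1   -3   2  0 ]
  [ 0  0  0    0   0  1 ]
R2 ← R2 − 5·R3
  [ 1  0  0  -1  -2  0 ]
  [ 0  1  0   1   3  0 ]
  [ 0  0  1  -3   2  0 ]
  [ 0  0  0   0   0  1 ]
Pivot columns are the columns containing a leading 1.

0, 1, 2, 5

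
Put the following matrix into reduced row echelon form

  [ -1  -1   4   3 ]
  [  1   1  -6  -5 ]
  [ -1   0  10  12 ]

[[1, 0, 0, -2], [0, 1, 0, 3], [0, 0, 1, 1]]

R1 ← -1·R1
R2 ← R2 − R1
R3 ← R3 + R1
R2 <-> R3
R3 ← -1/2·R3
R2 ← R2 − 6·R3
R1 ← R1 + 4·R3
R1 ← R1 − R2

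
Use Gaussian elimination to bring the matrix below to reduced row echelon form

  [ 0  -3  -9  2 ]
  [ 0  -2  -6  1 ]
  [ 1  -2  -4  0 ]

Swap R1 and R3.
  [ 1  -2  -4  0 ]
  [ 0  -2  -6  1 ]
  [ 0  -3  -9  2 ]
Multiply R2 by -1/2.
  [ 1  -2  -4     0 ]
  [ 0   1   3  -1/2 ]
  [ 0  -3  -9     2 ]
Add 3 times R2 to R3.
  [ 1  -2  -4     0 ]
  [ 0   1   3  -1/2 ]
  [ 0   0   0   1/2 ]
Multiply R3 by 2.
  [ 1  -2  -4     0 ]
  [ 0   1   3  -1/2 ]
  [ 0   0   0     1 ]
Add 1/2 times R3 to R2.
  [ 1  -2  -4  0 ]
  [ 0   1   3  0 ]
  [ 0   0   0  1 ]
Add 2 times R2 to R1.
  [ 1  0  2  0 ]
  [ 0  1  3  0 ]
  [ 0  0  0  1 ]

[[1, 0, 2, 0], [0, 1, 3, 0], [0, 0, 0, 1]]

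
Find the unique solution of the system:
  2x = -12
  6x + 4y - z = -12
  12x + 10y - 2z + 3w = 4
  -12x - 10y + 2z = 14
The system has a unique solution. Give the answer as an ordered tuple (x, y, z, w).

(-6, 5, -4, 6)

Form the augmented matrix and row-reduce:
  [   2    0   0  0  |  -12 ]
  [   6    4  -1  0  |  -12 ]
  [  12   10  -2  3  |    4 ]
  [ -12  -10   2  0  |   14 ]
R1 := 1/2·R1
  [   1    0   0  0  |   -6 ]
  [   6    4  -1  0  |  -12 ]
  [  12   10  -2  3  |    4 ]
  [ -12  -10   2  0  |   14 ]
R2 := R2 − 6·R1
  [   1    0   0  0  |  -6 ]
  [   0    4  -1  0  |  24 ]
  [  12   10  -2  3  |   4 ]
  [ -12  -10   2  0  |  14 ]
R3 := R3 − 12·R1
  [   1    0   0  0  |  -6 ]
  [   0    4  -1  0  |  24 ]
  [   0   10  -2  3  |  76 ]
  [ -12  -10   2  0  |  14 ]
R4 := R4 + 12·R1
  [ 1    0   0  0  |   -6 ]
  [ 0    4  -1  0  |   24 ]
  [ 0   10  -2  3  |   76 ]
  [ 0  -10   2  0  |  -58 ]
R2 := 1/4·R2
  [ 1    0     0  0  |   -6 ]
  [ 0    1  -1/4  0  |    6 ]
  [ 0   10    -2  3  |   76 ]
  [ 0  -10     2  0  |  -58 ]
R3 := R3 − 10·R2
  [ 1    0     0  0  |   -6 ]
  [ 0    1  -1/4  0  |    6 ]
  [ 0    0   1/2  3  |   16 ]
  [ 0  -10     2  0  |  -58 ]
R4 := R4 + 10·R2
  [ 1  0     0  0  |  -6 ]
  [ 0  1  -1/4  0  |   6 ]
  [ 0  0   1/2  3  |  16 ]
  [ 0  0  -1/2  0  |   2 ]
R3 := 2·R3
  [ 1  0     0  0  |  -6 ]
  [ 0  1  -1/4  0  |   6 ]
  [ 0  0     1  6  |  32 ]
  [ 0  0  -1/2  0  |   2 ]
R4 := R4 + 1/2·R3
  [ 1  0     0  0  |  -6 ]
  [ 0  1  -1/4  0  |   6 ]
  [ 0  0     1  6  |  32 ]
  [ 0  0     0  3  |  18 ]
R4 := 1/3·R4
  [ 1  0     0  0  |  -6 ]
  [ 0  1  -1/4  0  |   6 ]
  [ 0  0     1  6  |  32 ]
  [ 0  0     0  1  |   6 ]
R3 := R3 − 6·R4
  [ 1  0     0  0  |  -6 ]
  [ 0  1  -1/4  0  |   6 ]
  [ 0  0     1  0  |  -4 ]
  [ 0  0     0  1  |   6 ]
R2 := R2 + 1/4·R3
  [ 1  0  0  0  |  -6 ]
  [ 0  1  0  0  |   5 ]
  [ 0  0  1  0  |  -4 ]
  [ 0  0  0  1  |   6 ]
Reading off the last column: x = -6, y = 5, z = -4, w = 6.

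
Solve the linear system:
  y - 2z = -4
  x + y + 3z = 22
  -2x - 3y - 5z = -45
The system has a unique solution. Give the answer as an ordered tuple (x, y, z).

(1, 6, 5)

Form the augmented matrix and row-reduce:
  [  0   1  -2  |   -4 ]
  [  1   1   3  |   22 ]
  [ -2  -3  -5  |  -45 ]
R1 <=> R2
  [  1   1   3  |   22 ]
  [  0   1  -2  |   -4 ]
  [ -2  -3  -5  |  -45 ]
R3 -> R3 + 2·R1
  [ 1   1   3  |  22 ]
  [ 0   1  -2  |  -4 ]
  [ 0  -1   1  |  -1 ]
R3 -> R3 + R2
  [ 1  1   3  |  22 ]
  [ 0  1  -2  |  -4 ]
  [ 0  0  -1  |  -5 ]
R3 -> -1·R3
  [ 1  1   3  |  22 ]
  [ 0  1  -2  |  -4 ]
  [ 0  0   1  |   5 ]
R2 -> R2 + 2·R3
  [ 1  1  3  |  22 ]
  [ 0  1  0  |   6 ]
  [ 0  0  1  |   5 ]
R1 -> R1 − 3·R3
  [ 1  1  0  |  7 ]
  [ 0  1  0  |  6 ]
  [ 0  0  1  |  5 ]
R1 -> R1 − R2
  [ 1  0  0  |  1 ]
  [ 0  1  0  |  6 ]
  [ 0  0  1  |  5 ]
Reading off the last column: x = 1, y = 6, z = 5.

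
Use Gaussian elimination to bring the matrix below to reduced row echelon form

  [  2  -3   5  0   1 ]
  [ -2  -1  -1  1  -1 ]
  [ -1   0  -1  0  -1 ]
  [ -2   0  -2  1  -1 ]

r1 -> 1/2·r1
  [  1  -3/2  5/2  0  1/2 ]
  [ -2    -1   -1  1   -1 ]
  [ -1     0   -1  0   -1 ]
  [ -2     0   -2  1   -1 ]
r2 -> r2 + 2·r1
  [  1  -3/2  5/2  0  1/2 ]
  [  0    -4    4  1    0 ]
  [ -1     0   -1  0   -1 ]
  [ -2     0   -2  1   -1 ]
r3 -> r3 + r1
  [  1  -3/2  5/2  0   1/2 ]
  [  0    -4    4  1     0 ]
  [  0  -3/2  3/2  0  -1/2 ]
  [ -2     0   -2  1    -1 ]
r4 -> r4 + 2·r1
  [ 1  -3/2  5/2  0   1/2 ]
  [ 0    -4    4  1     0 ]
  [ 0  -3/2  3/2  0  -1/2 ]
  [ 0    -3    3  1     0 ]
r2 -> -1/4·r2
  [ 1  -3/2  5/2     0   1/2 ]
  [ 0     1   -1  -1/4     0 ]
  [ 0  -3/2  3/2     0  -1/2 ]
  [ 0    -3    3     1     0 ]
r3 -> r3 + 3/2·r2
  [ 1  -3/2  5/2     0   1/2 ]
  [ 0     1   -1  -1/4     0 ]
  [ 0     0    0  -3/8  -1/2 ]
  [ 0    -3    3     1     0 ]
r4 -> r4 + 3·r2
  [ 1  -3/2  5/2     0   1/2 ]
  [ 0     1   -1  -1/4     0 ]
  [ 0     0    0  -3/8  -1/2 ]
  [ 0     0    0   1/4     0 ]
r3 -> -8/3·r3
  [ 1  -3/2  5/2     0  1/2 ]
  [ 0     1   -1  -1/4    0 ]
  [ 0     0    0     1  4/3 ]
  [ 0     0    0   1/4    0 ]
r4 -> r4 − 1/4·r3
  [ 1  -3/2  5/2     0   1/2 ]
  [ 0     1   -1  -1/4     0 ]
  [ 0     0    0     1   4/3 ]
  [ 0     0    0     0  -1/3 ]
r4 -> -3·r4
  [ 1  -3/2  5/2     0  1/2 ]
  [ 0     1   -1  -1/4    0 ]
  [ 0     0    0     1  4/3 ]
  [ 0     0    0     0    1 ]
r3 -> r3 − 4/3·r4
  [ 1  -3/2  5/2     0  1/2 ]
  [ 0     1   -1  -1/4    0 ]
  [ 0     0    0     1    0 ]
  [ 0     0    0     0    1 ]
r1 -> r1 − 1/2·r4
  [ 1  -3/2  5/2     0  0 ]
  [ 0     1   -1  -1/4  0 ]
  [ 0     0    0     1  0 ]
  [ 0     0    0     0  1 ]
r2 -> r2 + 1/4·r3
  [ 1  -3/2  5/2  0  0 ]
  [ 0     1   -1  0  0 ]
  [ 0     0    0  1  0 ]
  [ 0     0    0  0  1 ]
r1 -> r1 + 3/2·r2
  [ 1  0   1  0  0 ]
  [ 0  1  -1  0  0 ]
  [ 0  0   0  1  0 ]
  [ 0  0   0  0  1 ]

[[1, 0, 1, 0, 0], [0, 1, -1, 0, 0], [0, 0, 0, 1, 0], [0, 0, 0, 0, 1]]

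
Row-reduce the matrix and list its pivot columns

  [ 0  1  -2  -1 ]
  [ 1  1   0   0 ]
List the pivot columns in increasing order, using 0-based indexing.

0, 1

ρ1 ↔ ρ2
  [ 1  1   0   0 ]
  [ 0  1  -2  -1 ]
ρ1 := ρ1 − ρ2
  [ 1  0   2   1 ]
  [ 0  1  -2  -1 ]
Pivot columns are the columns containing a leading 1.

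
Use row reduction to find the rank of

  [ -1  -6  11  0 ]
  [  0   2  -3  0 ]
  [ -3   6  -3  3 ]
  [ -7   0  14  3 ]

rank = 3

r1 ← -1·r1
  [  1  6  -11  0 ]
  [  0  2   -3  0 ]
  [ -3  6   -3  3 ]
  [ -7  0   14  3 ]
r3 ← r3 + 3·r1
  [  1   6  -11  0 ]
  [  0   2   -3  0 ]
  [  0  24  -36  3 ]
  [ -7   0   14  3 ]
r4 ← r4 + 7·r1
  [ 1   6  -11  0 ]
  [ 0   2   -3  0 ]
  [ 0  24  -36  3 ]
  [ 0  42  -63  3 ]
r2 ← 1/2·r2
  [ 1   6   -11  0 ]
  [ 0   1  -3/2  0 ]
  [ 0  24   -36  3 ]
  [ 0  42   -63  3 ]
r3 ← r3 − 24·r2
  [ 1   6   -11  0 ]
  [ 0   1  -3/2  0 ]
  [ 0   0     0  3 ]
  [ 0  42   -63  3 ]
r4 ← r4 − 42·r2
  [ 1  6   -11  0 ]
  [ 0  1  -3/2  0 ]
  [ 0  0     0  3 ]
  [ 0  0     0  3 ]
r3 ← 1/3·r3
  [ 1  6   -11  0 ]
  [ 0  1  -3/2  0 ]
  [ 0  0     0  1 ]
  [ 0  0     0  3 ]
r4 ← r4 − 3·r3
  [ 1  6   -11  0 ]
  [ 0  1  -3/2  0 ]
  [ 0  0     0  1 ]
  [ 0  0     0  0 ]
r1 ← r1 − 6·r2
  [ 1  0    -2  0 ]
  [ 0  1  -3/2  0 ]
  [ 0  0     0  1 ]
  [ 0  0     0  0 ]
The reduced form has 3 nonzero rows.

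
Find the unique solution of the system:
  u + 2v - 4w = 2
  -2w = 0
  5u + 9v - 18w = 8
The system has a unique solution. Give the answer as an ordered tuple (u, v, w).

Form the augmented matrix and row-reduce:
  [ 1  2   -4  |  2 ]
  [ 0  0   -2  |  0 ]
  [ 5  9  -18  |  8 ]
Subtract 5 times r1 from r3.
Swap r2 and r3.
Multiply r2 by -1.
Multiply r3 by -1/2.
Add 2 times r3 to r2.
Add 4 times r3 to r1.
Subtract 2 times r2 from r1.
Reading off the last column: u = -2, v = 2, w = 0.

(-2, 2, 0)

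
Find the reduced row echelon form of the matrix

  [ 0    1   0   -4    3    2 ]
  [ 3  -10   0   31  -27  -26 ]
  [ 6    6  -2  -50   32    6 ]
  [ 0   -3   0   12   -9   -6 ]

R1 <-> R2
  [ 3  -10   0   31  -27  -26 ]
  [ 0    1   0   -4    3    2 ]
  [ 6    6  -2  -50   32    6 ]
  [ 0   -3   0   12   -9   -6 ]
R1 → 1/3·R1
  [ 1  -10/3   0  31/3  -9  -26/3 ]
  [ 0      1   0    -4   3      2 ]
  [ 6      6  -2   -50  32      6 ]
  [ 0     -3   0    12  -9     -6 ]
R3 → R3 − 6·R1
  [ 1  -10/3   0  31/3  -9  -26/3 ]
  [ 0      1   0    -4   3      2 ]
  [ 0     26  -2  -112  86     58 ]
  [ 0     -3   0    12  -9     -6 ]
R3 → R3 − 26·R2
  [ 1  -10/3   0  31/3  -9  -26/3 ]
  [ 0      1   0    -4   3      2 ]
  [ 0      0  -2    -8   8      6 ]
  [ 0     -3   0    12  -9     -6 ]
R4 → R4 + 3·R2
  [ 1  -10/3   0  31/3  -9  -26/3 ]
  [ 0      1   0    -4   3      2 ]
  [ 0      0  -2    -8   8      6 ]
  [ 0      0   0     0   0      0 ]
R3 → -1/2·R3
  [ 1  -10/3  0  31/3  -9  -26/3 ]
  [ 0      1  0    -4   3      2 ]
  [ 0      0  1     4  -4     -3 ]
  [ 0      0  0     0   0      0 ]
R1 → R1 + 10/3·R2
  [ 1  0  0  -3   1  -2 ]
  [ 0  1  0  -4   3   2 ]
  [ 0  0  1   4  -4  -3 ]
  [ 0  0  0   0   0   0 ]

[[1, 0, 0, -3, 1, -2], [0, 1, 0, -4, 3, 2], [0, 0, 1, 4, -4, -3], [0, 0, 0, 0, 0, 0]]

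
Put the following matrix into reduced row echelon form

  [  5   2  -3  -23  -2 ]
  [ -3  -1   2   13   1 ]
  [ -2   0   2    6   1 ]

[[1, 0, -1, -3, 0], [0, 1, 1, -4, 0], [0, 0, 0, 0, 1]]

r1 → 1/5·r1
  [  1  2/5  -3/5  -23/5  -2/5 ]
  [ -3   -1     2     13     1 ]
  [ -2    0     2      6     1 ]
r2 → r2 + 3·r1
  [  1  2/5  -3/5  -23/5  -2/5 ]
  [  0  1/5   1/5   -4/5  -1/5 ]
  [ -2    0     2      6     1 ]
r3 → r3 + 2·r1
  [ 1  2/5  -3/5  -23/5  -2/5 ]
  [ 0  1/5   1/5   -4/5  -1/5 ]
  [ 0  4/5   4/5  -16/5   1/5 ]
r2 → 5·r2
  [ 1  2/5  -3/5  -23/5  -2/5 ]
  [ 0    1     1     -4    -1 ]
  [ 0  4/5   4/5  -16/5   1/5 ]
r3 → r3 − 4/5·r2
  [ 1  2/5  -3/5  -23/5  -2/5 ]
  [ 0    1     1     -4    -1 ]
  [ 0    0     0      0     1 ]
r2 → r2 + r3
  [ 1  2/5  -3/5  -23/5  -2/5 ]
  [ 0    1     1     -4     0 ]
  [ 0    0     0      0     1 ]
r1 → r1 + 2/5·r3
  [ 1  2/5  -3/5  -23/5  0 ]
  [ 0    1     1     -4  0 ]
  [ 0    0     0      0  1 ]
r1 → r1 − 2/5·r2
  [ 1  0  -1  -3  0 ]
  [ 0  1   1  -4  0 ]
  [ 0  0   0   0  1 ]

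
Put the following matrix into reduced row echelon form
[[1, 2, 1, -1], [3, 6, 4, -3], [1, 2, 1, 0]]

[[1, 2, 0, 0], [0, 0, 1, 0], [0, 0, 0, 1]]

ρ2 := ρ2 − 3·ρ1
  [ 1  2  1  -1 ]
  [ 0  0  1   0 ]
  [ 1  2  1   0 ]
ρ3 := ρ3 − ρ1
  [ 1  2  1  -1 ]
  [ 0  0  1   0 ]
  [ 0  0  0   1 ]
ρ1 := ρ1 + ρ3
  [ 1  2  1  0 ]
  [ 0  0  1  0 ]
  [ 0  0  0  1 ]
ρ1 := ρ1 − ρ2
  [ 1  2  0  0 ]
  [ 0  0  1  0 ]
  [ 0  0  0  1 ]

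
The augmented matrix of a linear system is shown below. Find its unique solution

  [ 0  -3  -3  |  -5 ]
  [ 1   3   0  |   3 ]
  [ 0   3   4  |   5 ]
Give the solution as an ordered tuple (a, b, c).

R1 <=> R2
R2 := -1/3·R2
R3 := R3 − 3·R2
R2 := R2 − R3
R1 := R1 − 3·R2
Reading off the last column: a = -2, b = 5/3, c = 0.

(-2, 5/3, 0)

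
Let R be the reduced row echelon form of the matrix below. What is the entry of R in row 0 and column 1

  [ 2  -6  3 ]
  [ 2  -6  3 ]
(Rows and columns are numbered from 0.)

r1 := 1/2·r1
  [ 1  -3  3/2 ]
  [ 2  -6    3 ]
r2 := r2 − 2·r1
  [ 1  -3  3/2 ]
  [ 0   0    0 ]

-3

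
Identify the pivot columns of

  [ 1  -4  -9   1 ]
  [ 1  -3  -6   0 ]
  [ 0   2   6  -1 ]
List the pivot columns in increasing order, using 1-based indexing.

1, 2, 4

r2 -> r2 − r1
  [ 1  -4  -9   1 ]
  [ 0   1   3  -1 ]
  [ 0   2   6  -1 ]
r3 -> r3 − 2·r2
  [ 1  -4  -9   1 ]
  [ 0   1   3  -1 ]
  [ 0   0   0   1 ]
r2 -> r2 + r3
  [ 1  -4  -9  1 ]
  [ 0   1   3  0 ]
  [ 0   0   0  1 ]
r1 -> r1 − r3
  [ 1  -4  -9  0 ]
  [ 0   1   3  0 ]
  [ 0   0   0  1 ]
r1 -> r1 + 4·r2
  [ 1  0  3  0 ]
  [ 0  1  3  0 ]
  [ 0  0  0  1 ]
Pivot columns are the columns containing a leading 1.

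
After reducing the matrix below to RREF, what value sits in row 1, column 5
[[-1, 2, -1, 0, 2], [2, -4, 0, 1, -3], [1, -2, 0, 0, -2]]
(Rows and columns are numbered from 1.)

-2

r1 → -1·r1
  [ 1  -2  1  0  -2 ]
  [ 2  -4  0  1  -3 ]
  [ 1  -2  0  0  -2 ]
r2 → r2 − 2·r1
  [ 1  -2   1  0  -2 ]
  [ 0   0  -2  1   1 ]
  [ 1  -2   0  0  -2 ]
r3 → r3 − r1
  [ 1  -2   1  0  -2 ]
  [ 0   0  -2  1   1 ]
  [ 0   0  -1  0   0 ]
r2 → -1/2·r2
  [ 1  -2   1     0    -2 ]
  [ 0   0   1  -1/2  -1/2 ]
  [ 0   0  -1     0     0 ]
r3 → r3 + r2
  [ 1  -2  1     0    -2 ]
  [ 0   0  1  -1/2  -1/2 ]
  [ 0   0  0  -1/2  -1/2 ]
r3 → -2·r3
  [ 1  -2  1     0    -2 ]
  [ 0   0  1  -1/2  -1/2 ]
  [ 0   0  0     1     1 ]
r2 → r2 + 1/2·r3
  [ 1  -2  1  0  -2 ]
  [ 0   0  1  0   0 ]
  [ 0   0  0  1   1 ]
r1 → r1 − r2
  [ 1  -2  0  0  -2 ]
  [ 0   0  1  0   0 ]
  [ 0   0  0  1   1 ]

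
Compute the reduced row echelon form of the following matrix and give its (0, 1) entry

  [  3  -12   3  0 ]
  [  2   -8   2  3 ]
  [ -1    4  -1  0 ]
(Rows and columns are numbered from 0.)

R1 → 1/3·R1
  [  1  -4   1  0 ]
  [  2  -8   2  3 ]
  [ -1   4  -1  0 ]
R2 → R2 − 2·R1
  [  1  -4   1  0 ]
  [  0   0   0  3 ]
  [ -1   4  -1  0 ]
R3 → R3 + R1
  [ 1  -4  1  0 ]
  [ 0   0  0  3 ]
  [ 0   0  0  0 ]
R2 → 1/3·R2
  [ 1  -4  1  0 ]
  [ 0   0  0  1 ]
  [ 0   0  0  0 ]

-4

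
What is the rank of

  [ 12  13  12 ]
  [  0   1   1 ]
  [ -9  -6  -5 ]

rank = 3

r1 := 1/12·r1
  [  1  13/12   1 ]
  [  0      1   1 ]
  [ -9     -6  -5 ]
r3 := r3 + 9·r1
  [ 1  13/12  1 ]
  [ 0      1  1 ]
  [ 0   15/4  4 ]
r3 := r3 − 15/4·r2
  [ 1  13/12    1 ]
  [ 0      1    1 ]
  [ 0      0  1/4 ]
r3 := 4·r3
  [ 1  13/12  1 ]
  [ 0      1  1 ]
  [ 0      0  1 ]
r2 := r2 − r3
  [ 1  13/12  1 ]
  [ 0      1  0 ]
  [ 0      0  1 ]
r1 := r1 − r3
  [ 1  13/12  0 ]
  [ 0      1  0 ]
  [ 0      0  1 ]
r1 := r1 − 13/12·r2
  [ 1  0  0 ]
  [ 0  1  0 ]
  [ 0  0  1 ]
The reduced form has 3 nonzero rows.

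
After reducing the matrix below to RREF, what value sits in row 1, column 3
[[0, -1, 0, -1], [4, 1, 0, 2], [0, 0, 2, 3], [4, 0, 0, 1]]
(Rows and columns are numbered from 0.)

R1 <-> R2
  [ 4   1  0   2 ]
  [ 0  -1  0  -1 ]
  [ 0   0  2   3 ]
  [ 4   0  0   1 ]
R1 ← 1/4·R1
  [ 1  1/4  0  1/2 ]
  [ 0   -1  0   -1 ]
  [ 0    0  2    3 ]
  [ 4    0  0    1 ]
R4 ← R4 − 4·R1
  [ 1  1/4  0  1/2 ]
  [ 0   -1  0   -1 ]
  [ 0    0  2    3 ]
  [ 0   -1  0   -1 ]
R2 ← -1·R2
  [ 1  1/4  0  1/2 ]
  [ 0    1  0    1 ]
  [ 0    0  2    3 ]
  [ 0   -1  0   -1 ]
R4 ← R4 + R2
  [ 1  1/4  0  1/2 ]
  [ 0    1  0    1 ]
  [ 0    0  2    3 ]
  [ 0    0  0    0 ]
R3 ← 1/2·R3
  [ 1  1/4  0  1/2 ]
  [ 0    1  0    1 ]
  [ 0    0  1  3/2 ]
  [ 0    0  0    0 ]
R1 ← R1 − 1/4·R2
  [ 1  0  0  1/4 ]
  [ 0  1  0    1 ]
  [ 0  0  1  3/2 ]
  [ 0  0  0    0 ]

1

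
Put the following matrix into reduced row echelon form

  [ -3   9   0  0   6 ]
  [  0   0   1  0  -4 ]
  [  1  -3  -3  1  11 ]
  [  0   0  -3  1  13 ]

[[1, -3, 0, 0, -2], [0, 0, 1, 0, -4], [0, 0, 0, 1, 1], [0, 0, 0, 0, 0]]

R1 -> -1/3·R1
  [ 1  -3   0  0  -2 ]
  [ 0   0   1  0  -4 ]
  [ 1  -3  -3  1  11 ]
  [ 0   0  -3  1  13 ]
R3 -> R3 − R1
  [ 1  -3   0  0  -2 ]
  [ 0   0   1  0  -4 ]
  [ 0   0  -3  1  13 ]
  [ 0   0  -3  1  13 ]
R3 -> R3 + 3·R2
  [ 1  -3   0  0  -2 ]
  [ 0   0   1  0  -4 ]
  [ 0   0   0  1   1 ]
  [ 0   0  -3  1  13 ]
R4 -> R4 + 3·R2
  [ 1  -3  0  0  -2 ]
  [ 0   0  1  0  -4 ]
  [ 0   0  0  1   1 ]
  [ 0   0  0  1   1 ]
R4 -> R4 − R3
  [ 1  -3  0  0  -2 ]
  [ 0   0  1  0  -4 ]
  [ 0   0  0  1   1 ]
  [ 0   0  0  0   0 ]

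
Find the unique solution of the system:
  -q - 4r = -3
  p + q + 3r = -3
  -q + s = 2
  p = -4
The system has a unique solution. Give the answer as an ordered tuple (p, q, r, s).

Form the augmented matrix and row-reduce:
  [ 0  -1  -4  0  |  -3 ]
  [ 1   1   3  0  |  -3 ]
  [ 0  -1   0  1  |   2 ]
  [ 1   0   0  0  |  -4 ]
R1 <-> R2
R4 := R4 − R1
R2 := -1·R2
R3 := R3 + R2
R4 := R4 + R2
R3 := 1/4·R3
R4 := R4 − R3
R4 := -4·R4
R3 := R3 − 1/4·R4
R2 := R2 − 4·R3
R1 := R1 − 3·R3
R1 := R1 − R2
Reading off the last column: p = -4, q = -5, r = 2, s = -3.

(-4, -5, 2, -3)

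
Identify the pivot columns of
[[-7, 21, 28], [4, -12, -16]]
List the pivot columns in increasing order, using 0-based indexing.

0

R1 -> -1/7·R1
R2 -> R2 − 4·R1
Pivot columns are the columns containing a leading 1.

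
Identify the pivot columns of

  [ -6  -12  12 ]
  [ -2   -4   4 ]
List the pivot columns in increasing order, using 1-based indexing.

1

R1 := -1/6·R1
  [  1   2  -2 ]
  [ -2  -4   4 ]
R2 := R2 + 2·R1
  [ 1  2  -2 ]
  [ 0  0   0 ]
Pivot columns are the columns containing a leading 1.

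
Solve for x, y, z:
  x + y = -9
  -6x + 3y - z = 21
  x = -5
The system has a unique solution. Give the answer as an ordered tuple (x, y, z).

Form the augmented matrix and row-reduce:
  [  1  1   0  |  -9 ]
  [ -6  3  -1  |  21 ]
  [  1  0   0  |  -5 ]
ρ2 → ρ2 + 6·ρ1
  [ 1  1   0  |   -9 ]
  [ 0  9  -1  |  -33 ]
  [ 1  0   0  |   -5 ]
ρ3 → ρ3 − ρ1
  [ 1   1   0  |   -9 ]
  [ 0   9  -1  |  -33 ]
  [ 0  -1   0  |    4 ]
ρ2 → 1/9·ρ2
  [ 1   1     0  |     -9 ]
  [ 0   1  -1/9  |  -11/3 ]
  [ 0  -1     0  |      4 ]
ρ3 → ρ3 + ρ2
  [ 1  1     0  |     -9 ]
  [ 0  1  -1/9  |  -11/3 ]
  [ 0  0  -1/9  |    1/3 ]
ρ3 → -9·ρ3
  [ 1  1     0  |     -9 ]
  [ 0  1  -1/9  |  -11/3 ]
  [ 0  0     1  |     -3 ]
ρ2 → ρ2 + 1/9·ρ3
  [ 1  1  0  |  -9 ]
  [ 0  1  0  |  -4 ]
  [ 0  0  1  |  -3 ]
ρ1 → ρ1 − ρ2
  [ 1  0  0  |  -5 ]
  [ 0  1  0  |  -4 ]
  [ 0  0  1  |  -3 ]
Reading off the last column: x = -5, y = -4, z = -3.

(-5, -4, -3)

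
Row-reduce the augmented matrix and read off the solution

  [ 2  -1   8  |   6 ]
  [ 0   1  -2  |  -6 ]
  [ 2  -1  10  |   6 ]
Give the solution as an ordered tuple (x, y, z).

(0, -6, 0)

R1 → 1/2·R1
  [ 1  -1/2   4  |   3 ]
  [ 0     1  -2  |  -6 ]
  [ 2    -1  10  |   6 ]
R3 → R3 − 2·R1
  [ 1  -1/2   4  |   3 ]
  [ 0     1  -2  |  -6 ]
  [ 0     0   2  |   0 ]
R3 → 1/2·R3
  [ 1  -1/2   4  |   3 ]
  [ 0     1  -2  |  -6 ]
  [ 0     0   1  |   0 ]
R2 → R2 + 2·R3
  [ 1  -1/2  4  |   3 ]
  [ 0     1  0  |  -6 ]
  [ 0     0  1  |   0 ]
R1 → R1 − 4·R3
  [ 1  -1/2  0  |   3 ]
  [ 0     1  0  |  -6 ]
  [ 0     0  1  |   0 ]
R1 → R1 + 1/2·R2
  [ 1  0  0  |   0 ]
  [ 0  1  0  |  -6 ]
  [ 0  0  1  |   0 ]
Reading off the last column: x = 0, y = -6, z = 0.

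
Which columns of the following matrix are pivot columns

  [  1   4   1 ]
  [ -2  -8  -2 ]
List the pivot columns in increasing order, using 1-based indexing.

Add 2 times r1 to r2.
  [ 1  4  1 ]
  [ 0  0  0 ]
Pivot columns are the columns containing a leading 1.

1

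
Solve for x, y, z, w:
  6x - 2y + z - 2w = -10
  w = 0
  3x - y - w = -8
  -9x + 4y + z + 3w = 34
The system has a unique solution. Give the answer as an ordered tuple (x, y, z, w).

Form the augmented matrix and row-reduce:
  [  6  -2  1  -2  |  -10 ]
  [  0   0  0   1  |    0 ]
  [  3  -1  0  -1  |   -8 ]
  [ -9   4  1   3  |   34 ]
r1 := 1/6·r1
  [  1  -1/3  1/6  -1/3  |  -5/3 ]
  [  0     0    0     1  |     0 ]
  [  3    -1    0    -1  |    -8 ]
  [ -9     4    1     3  |    34 ]
r3 := r3 − 3·r1
  [  1  -1/3   1/6  -1/3  |  -5/3 ]
  [  0     0     0     1  |     0 ]
  [  0     0  -1/2     0  |    -3 ]
  [ -9     4     1     3  |    34 ]
r4 := r4 + 9·r1
  [ 1  -1/3   1/6  -1/3  |  -5/3 ]
  [ 0     0     0     1  |     0 ]
  [ 0     0  -1/2     0  |    -3 ]
  [ 0     1   5/2     0  |    19 ]
r2 ↔ r4
  [ 1  -1/3   1/6  -1/3  |  -5/3 ]
  [ 0     1   5/2     0  |    19 ]
  [ 0     0  -1/2     0  |    -3 ]
  [ 0     0     0     1  |     0 ]
r3 := -2·r3
  [ 1  -1/3  1/6  -1/3  |  -5/3 ]
  [ 0     1  5/2     0  |    19 ]
  [ 0     0    1     0  |     6 ]
  [ 0     0    0     1  |     0 ]
r1 := r1 + 1/3·r4
  [ 1  -1/3  1/6  0  |  -5/3 ]
  [ 0     1  5/2  0  |    19 ]
  [ 0     0    1  0  |     6 ]
  [ 0     0    0  1  |     0 ]
r2 := r2 − 5/2·r3
  [ 1  -1/3  1/6  0  |  -5/3 ]
  [ 0     1    0  0  |     4 ]
  [ 0     0    1  0  |     6 ]
  [ 0     0    0  1  |     0 ]
r1 := r1 − 1/6·r3
  [ 1  -1/3  0  0  |  -8/3 ]
  [ 0     1  0  0  |     4 ]
  [ 0     0  1  0  |     6 ]
  [ 0     0  0  1  |     0 ]
r1 := r1 + 1/3·r2
  [ 1  0  0  0  |  -4/3 ]
  [ 0  1  0  0  |     4 ]
  [ 0  0  1  0  |     6 ]
  [ 0  0  0  1  |     0 ]
Reading off the last column: x = -4/3, y = 4, z = 6, w = 0.

(-4/3, 4, 6, 0)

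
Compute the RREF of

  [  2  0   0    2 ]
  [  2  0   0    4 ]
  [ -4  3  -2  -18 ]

R1 → 1/2·R1
  [  1  0   0    1 ]
  [  2  0   0    4 ]
  [ -4  3  -2  -18 ]
R2 → R2 − 2·R1
  [  1  0   0    1 ]
  [  0  0   0    2 ]
  [ -4  3  -2  -18 ]
R3 → R3 + 4·R1
  [ 1  0   0    1 ]
  [ 0  0   0    2 ]
  [ 0  3  -2  -14 ]
R2 <-> R3
  [ 1  0   0    1 ]
  [ 0  3  -2  -14 ]
  [ 0  0   0    2 ]
R2 → 1/3·R2
  [ 1  0     0      1 ]
  [ 0  1  -2/3  -14/3 ]
  [ 0  0     0      2 ]
R3 → 1/2·R3
  [ 1  0     0      1 ]
  [ 0  1  -2/3  -14/3 ]
  [ 0  0     0      1 ]
R2 → R2 + 14/3·R3
  [ 1  0     0  1 ]
  [ 0  1  -2/3  0 ]
  [ 0  0     0  1 ]
R1 → R1 − R3
  [ 1  0     0  0 ]
  [ 0  1  -2/3  0 ]
  [ 0  0     0  1 ]

[[1, 0, 0, 0], [0, 1, -2/3, 0], [0, 0, 0, 1]]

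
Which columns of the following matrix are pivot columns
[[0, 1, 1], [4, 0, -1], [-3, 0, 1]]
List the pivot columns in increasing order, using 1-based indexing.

R1 ↔ R2
  [  4  0  -1 ]
  [  0  1   1 ]
  [ -3  0   1 ]
R1 -> 1/4·R1
  [  1  0  -1/4 ]
  [  0  1     1 ]
  [ -3  0     1 ]
R3 -> R3 + 3·R1
  [ 1  0  -1/4 ]
  [ 0  1     1 ]
  [ 0  0   1/4 ]
R3 -> 4·R3
  [ 1  0  -1/4 ]
  [ 0  1     1 ]
  [ 0  0     1 ]
R2 -> R2 − R3
  [ 1  0  -1/4 ]
  [ 0  1     0 ]
  [ 0  0     1 ]
R1 -> R1 + 1/4·R3
  [ 1  0  0 ]
  [ 0  1  0 ]
  [ 0  0  1 ]
Pivot columns are the columns containing a leading 1.

1, 2, 3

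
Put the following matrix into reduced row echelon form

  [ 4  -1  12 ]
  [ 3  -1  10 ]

[[1, 0, 2], [0, 1, -4]]

Multiply ρ1 by 1/4.
  [ 1  -1/4   3 ]
  [ 3    -1  10 ]
Subtract 3 times ρ1 from ρ2.
  [ 1  -1/4  3 ]
  [ 0  -1/4  1 ]
Multiply ρ2 by -4.
  [ 1  -1/4   3 ]
  [ 0     1  -4 ]
Add 1/4 times ρ2 to ρ1.
  [ 1  0   2 ]
  [ 0  1  -4 ]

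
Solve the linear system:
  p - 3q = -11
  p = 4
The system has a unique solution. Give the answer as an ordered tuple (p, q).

(4, 5)

Form the augmented matrix and row-reduce:
  [ 1  -3  |  -11 ]
  [ 1   0  |    4 ]
Subtract ρ1 from ρ2.
  [ 1  -3  |  -11 ]
  [ 0   3  |   15 ]
Multiply ρ2 by 1/3.
  [ 1  -3  |  -11 ]
  [ 0   1  |    5 ]
Add 3 times ρ2 to ρ1.
  [ 1  0  |  4 ]
  [ 0  1  |  5 ]
Reading off the last column: p = 4, q = 5.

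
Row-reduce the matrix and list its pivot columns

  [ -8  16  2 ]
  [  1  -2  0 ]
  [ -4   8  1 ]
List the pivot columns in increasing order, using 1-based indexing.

Multiply R1 by -1/8.
  [  1  -2  -1/4 ]
  [  1  -2     0 ]
  [ -4   8     1 ]
Subtract R1 from R2.
  [  1  -2  -1/4 ]
  [  0   0   1/4 ]
  [ -4   8     1 ]
Add 4 times R1 to R3.
  [ 1  -2  -1/4 ]
  [ 0   0   1/4 ]
  [ 0   0     0 ]
Multiply R2 by 4.
  [ 1  -2  -1/4 ]
  [ 0   0     1 ]
  [ 0   0     0 ]
Add 1/4 times R2 to R1.
  [ 1  -2  0 ]
  [ 0   0  1 ]
  [ 0   0  0 ]
Pivot columns are the columns containing a leading 1.

1, 3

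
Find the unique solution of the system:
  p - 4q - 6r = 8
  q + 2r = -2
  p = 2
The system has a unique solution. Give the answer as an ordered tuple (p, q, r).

Form the augmented matrix and row-reduce:
  [ 1  -4  -6  |   8 ]
  [ 0   1   2  |  -2 ]
  [ 1   0   0  |   2 ]
r3 ← r3 − r1
  [ 1  -4  -6  |   8 ]
  [ 0   1   2  |  -2 ]
  [ 0   4   6  |  -6 ]
r3 ← r3 − 4·r2
  [ 1  -4  -6  |   8 ]
  [ 0   1   2  |  -2 ]
  [ 0   0  -2  |   2 ]
r3 ← -1/2·r3
  [ 1  -4  -6  |   8 ]
  [ 0   1   2  |  -2 ]
  [ 0   0   1  |  -1 ]
r2 ← r2 − 2·r3
  [ 1  -4  -6  |   8 ]
  [ 0   1   0  |   0 ]
  [ 0   0   1  |  -1 ]
r1 ← r1 + 6·r3
  [ 1  -4  0  |   2 ]
  [ 0   1  0  |   0 ]
  [ 0   0  1  |  -1 ]
r1 ← r1 + 4·r2
  [ 1  0  0  |   2 ]
  [ 0  1  0  |   0 ]
  [ 0  0  1  |  -1 ]
Reading off the last column: p = 2, q = 0, r = -1.

(2, 0, -1)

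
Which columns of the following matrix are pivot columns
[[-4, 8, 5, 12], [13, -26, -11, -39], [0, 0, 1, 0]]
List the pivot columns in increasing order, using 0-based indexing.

0, 2

ρ1 ← -1/4·ρ1
  [  1   -2  -5/4   -3 ]
  [ 13  -26   -11  -39 ]
  [  0    0     1    0 ]
ρ2 ← ρ2 − 13·ρ1
  [ 1  -2  -5/4  -3 ]
  [ 0   0  21/4   0 ]
  [ 0   0     1   0 ]
ρ2 ← 4/21·ρ2
  [ 1  -2  -5/4  -3 ]
  [ 0   0     1   0 ]
  [ 0   0     1   0 ]
ρ3 ← ρ3 − ρ2
  [ 1  -2  -5/4  -3 ]
  [ 0   0     1   0 ]
  [ 0   0     0   0 ]
ρ1 ← ρ1 + 5/4·ρ2
  [ 1  -2  0  -3 ]
  [ 0   0  1   0 ]
  [ 0   0  0   0 ]
Pivot columns are the columns containing a leading 1.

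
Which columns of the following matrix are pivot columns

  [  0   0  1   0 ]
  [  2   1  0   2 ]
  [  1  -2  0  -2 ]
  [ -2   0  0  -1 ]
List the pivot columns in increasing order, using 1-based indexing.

1, 2, 3, 4

R1 <-> R2
  [  2   1  0   2 ]
  [  0   0  1   0 ]
  [  1  -2  0  -2 ]
  [ -2   0  0  -1 ]
R1 -> 1/2·R1
  [  1  1/2  0   1 ]
  [  0    0  1   0 ]
  [  1   -2  0  -2 ]
  [ -2    0  0  -1 ]
R3 -> R3 − R1
  [  1   1/2  0   1 ]
  [  0     0  1   0 ]
  [  0  -5/2  0  -3 ]
  [ -2     0  0  -1 ]
R4 -> R4 + 2·R1
  [ 1   1/2  0   1 ]
  [ 0     0  1   0 ]
  [ 0  -5/2  0  -3 ]
  [ 0     1  0   1 ]
R2 <-> R3
  [ 1   1/2  0   1 ]
  [ 0  -5/2  0  -3 ]
  [ 0     0  1   0 ]
  [ 0     1  0   1 ]
R2 -> -2/5·R2
  [ 1  1/2  0    1 ]
  [ 0    1  0  6/5 ]
  [ 0    0  1    0 ]
  [ 0    1  0    1 ]
R4 -> R4 − R2
  [ 1  1/2  0     1 ]
  [ 0    1  0   6/5 ]
  [ 0    0  1     0 ]
  [ 0    0  0  -1/5 ]
R4 -> -5·R4
  [ 1  1/2  0    1 ]
  [ 0    1  0  6/5 ]
  [ 0    0  1    0 ]
  [ 0    0  0    1 ]
R2 -> R2 − 6/5·R4
  [ 1  1/2  0  1 ]
  [ 0    1  0  0 ]
  [ 0    0  1  0 ]
  [ 0    0  0  1 ]
R1 -> R1 − R4
  [ 1  1/2  0  0 ]
  [ 0    1  0  0 ]
  [ 0    0  1  0 ]
  [ 0    0  0  1 ]
R1 -> R1 − 1/2·R2
  [ 1  0  0  0 ]
  [ 0  1  0  0 ]
  [ 0  0  1  0 ]
  [ 0  0  0  1 ]
Pivot columns are the columns containing a leading 1.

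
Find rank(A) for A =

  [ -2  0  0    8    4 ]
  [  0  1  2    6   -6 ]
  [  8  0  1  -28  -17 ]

R1 → -1/2·R1
  [ 1  0  0   -4   -2 ]
  [ 0  1  2    6   -6 ]
  [ 8  0  1  -28  -17 ]
R3 → R3 − 8·R1
  [ 1  0  0  -4  -2 ]
  [ 0  1  2   6  -6 ]
  [ 0  0  1   4  -1 ]
R2 → R2 − 2·R3
  [ 1  0  0  -4  -2 ]
  [ 0  1  0  -2  -4 ]
  [ 0  0  1   4  -1 ]
The reduced form has 3 nonzero rows.

rank = 3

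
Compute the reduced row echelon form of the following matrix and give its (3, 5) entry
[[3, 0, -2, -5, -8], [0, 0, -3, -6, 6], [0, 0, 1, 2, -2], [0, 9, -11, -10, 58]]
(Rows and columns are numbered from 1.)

ρ1 ← 1/3·ρ1
  [ 1  0  -2/3  -5/3  -8/3 ]
  [ 0  0    -3    -6     6 ]
  [ 0  0     1     2    -2 ]
  [ 0  9   -11   -10    58 ]
ρ2 <-> ρ4
  [ 1  0  -2/3  -5/3  -8/3 ]
  [ 0  9   -11   -10    58 ]
  [ 0  0     1     2    -2 ]
  [ 0  0    -3    -6     6 ]
ρ2 ← 1/9·ρ2
  [ 1  0   -2/3   -5/3  -8/3 ]
  [ 0  1  -11/9  -10/9  58/9 ]
  [ 0  0      1      2    -2 ]
  [ 0  0     -3     -6     6 ]
ρ4 ← ρ4 + 3·ρ3
  [ 1  0   -2/3   -5/3  -8/3 ]
  [ 0  1  -11/9  -10/9  58/9 ]
  [ 0  0      1      2    -2 ]
  [ 0  0      0      0     0 ]
ρ2 ← ρ2 + 11/9·ρ3
  [ 1  0  -2/3  -5/3  -8/3 ]
  [ 0  1     0   4/3     4 ]
  [ 0  0     1     2    -2 ]
  [ 0  0     0     0     0 ]
ρ1 ← ρ1 + 2/3·ρ3
  [ 1  0  0  -1/3  -4 ]
  [ 0  1  0   4/3   4 ]
  [ 0  0  1     2  -2 ]
  [ 0  0  0     0   0 ]

-2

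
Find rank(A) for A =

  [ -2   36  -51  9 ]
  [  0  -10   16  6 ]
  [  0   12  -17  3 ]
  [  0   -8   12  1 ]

rank = 4

R1 -> -1/2·R1
  [ 1  -18  51/2  -9/2 ]
  [ 0  -10    16     6 ]
  [ 0   12   -17     3 ]
  [ 0   -8    12     1 ]
R2 -> -1/10·R2
  [ 1  -18  51/2  -9/2 ]
  [ 0    1  -8/5  -3/5 ]
  [ 0   12   -17     3 ]
  [ 0   -8    12     1 ]
R3 -> R3 − 12·R2
  [ 1  -18  51/2  -9/2 ]
  [ 0    1  -8/5  -3/5 ]
  [ 0    0  11/5  51/5 ]
  [ 0   -8    12     1 ]
R4 -> R4 + 8·R2
  [ 1  -18  51/2   -9/2 ]
  [ 0    1  -8/5   -3/5 ]
  [ 0    0  11/5   51/5 ]
  [ 0    0  -4/5  -19/5 ]
R3 -> 5/11·R3
  [ 1  -18  51/2   -9/2 ]
  [ 0    1  -8/5   -3/5 ]
  [ 0    0     1  51/11 ]
  [ 0    0  -4/5  -19/5 ]
R4 -> R4 + 4/5·R3
  [ 1  -18  51/2   -9/2 ]
  [ 0    1  -8/5   -3/5 ]
  [ 0    0     1  51/11 ]
  [ 0    0     0  -1/11 ]
R4 -> -11·R4
  [ 1  -18  51/2   -9/2 ]
  [ 0    1  -8/5   -3/5 ]
  [ 0    0     1  51/11 ]
  [ 0    0     0      1 ]
R3 -> R3 − 51/11·R4
  [ 1  -18  51/2  -9/2 ]
  [ 0    1  -8/5  -3/5 ]
  [ 0    0     1     0 ]
  [ 0    0     0     1 ]
R2 -> R2 + 3/5·R4
  [ 1  -18  51/2  -9/2 ]
  [ 0    1  -8/5     0 ]
  [ 0    0     1     0 ]
  [ 0    0     0     1 ]
R1 -> R1 + 9/2·R4
  [ 1  -18  51/2  0 ]
  [ 0    1  -8/5  0 ]
  [ 0    0     1  0 ]
  [ 0    0     0  1 ]
R2 -> R2 + 8/5·R3
  [ 1  -18  51/2  0 ]
  [ 0    1     0  0 ]
  [ 0    0     1  0 ]
  [ 0    0     0  1 ]
R1 -> R1 − 51/2·R3
  [ 1  -18  0  0 ]
  [ 0    1  0  0 ]
  [ 0    0  1  0 ]
  [ 0    0  0  1 ]
R1 -> R1 + 18·R2
  [ 1  0  0  0 ]
  [ 0  1  0  0 ]
  [ 0  0  1  0 ]
  [ 0  0  0  1 ]
The reduced form has 4 nonzero rows.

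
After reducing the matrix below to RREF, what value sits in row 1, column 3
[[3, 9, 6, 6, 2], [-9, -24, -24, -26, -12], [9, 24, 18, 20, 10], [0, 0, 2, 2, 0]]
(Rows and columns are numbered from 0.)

-2/3

Multiply R1 by 1/3.
  [  1    3    2    2  2/3 ]
  [ -9  -24  -24  -26  -12 ]
  [  9   24   18   20   10 ]
  [  0    0    2    2    0 ]
Add 9 times R1 to R2.
  [ 1   3   2   2  2/3 ]
  [ 0   3  -6  -8   -6 ]
  [ 9  24  18  20   10 ]
  [ 0   0   2   2    0 ]
Subtract 9 times R1 from R3.
  [ 1   3   2   2  2/3 ]
  [ 0   3  -6  -8   -6 ]
  [ 0  -3   0   2    4 ]
  [ 0   0   2   2    0 ]
Multiply R2 by 1/3.
  [ 1   3   2     2  2/3 ]
  [ 0   1  -2  -8/3   -2 ]
  [ 0  -3   0     2    4 ]
  [ 0   0   2     2    0 ]
Add 3 times R2 to R3.
  [ 1  3   2     2  2/3 ]
  [ 0  1  -2  -8/3   -2 ]
  [ 0  0  -6    -6   -2 ]
  [ 0  0   2     2    0 ]
Multiply R3 by -1/6.
  [ 1  3   2     2  2/3 ]
  [ 0  1  -2  -8/3   -2 ]
  [ 0  0   1     1  1/3 ]
  [ 0  0   2     2    0 ]
Subtract 2 times R3 from R4.
  [ 1  3   2     2   2/3 ]
  [ 0  1  -2  -8/3    -2 ]
  [ 0  0   1     1   1/3 ]
  [ 0  0   0     0  -2/3 ]
Multiply R4 by -3/2.
  [ 1  3   2     2  2/3 ]
  [ 0  1  -2  -8/3   -2 ]
  [ 0  0   1     1  1/3 ]
  [ 0  0   0     0    1 ]
Subtract 1/3 times R4 from R3.
  [ 1  3   2     2  2/3 ]
  [ 0  1  -2  -8/3   -2 ]
  [ 0  0   1     1    0 ]
  [ 0  0   0     0    1 ]
Add 2 times R4 to R2.
  [ 1  3   2     2  2/3 ]
  [ 0  1  -2  -8/3    0 ]
  [ 0  0   1     1    0 ]
  [ 0  0   0     0    1 ]
Subtract 2/3 times R4 from R1.
  [ 1  3   2     2  0 ]
  [ 0  1  -2  -8/3  0 ]
  [ 0  0   1     1  0 ]
  [ 0  0   0     0  1 ]
Add 2 times R3 to R2.
  [ 1  3  2     2  0 ]
  [ 0  1  0  -2/3  0 ]
  [ 0  0  1     1  0 ]
  [ 0  0  0     0  1 ]
Subtract 2 times R3 from R1.
  [ 1  3  0     0  0 ]
  [ 0  1  0  -2/3  0 ]
  [ 0  0  1     1  0 ]
  [ 0  0  0     0  1 ]
Subtract 3 times R2 from R1.
  [ 1  0  0     2  0 ]
  [ 0  1  0  -2/3  0 ]
  [ 0  0  1     1  0 ]
  [ 0  0  0     0  1 ]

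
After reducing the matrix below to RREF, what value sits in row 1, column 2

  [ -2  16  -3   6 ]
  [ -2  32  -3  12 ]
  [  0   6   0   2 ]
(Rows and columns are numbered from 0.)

R1 → -1/2·R1
  [  1  -8  3/2  -3 ]
  [ -2  32   -3  12 ]
  [  0   6    0   2 ]
R2 → R2 + 2·R1
  [ 1  -8  3/2  -3 ]
  [ 0  16    0   6 ]
  [ 0   6    0   2 ]
R2 → 1/16·R2
  [ 1  -8  3/2   -3 ]
  [ 0   1    0  3/8 ]
  [ 0   6    0    2 ]
R3 → R3 − 6·R2
  [ 1  -8  3/2    -3 ]
  [ 0   1    0   3/8 ]
  [ 0   0    0  -1/4 ]
R3 → -4·R3
  [ 1  -8  3/2   -3 ]
  [ 0   1    0  3/8 ]
  [ 0   0    0    1 ]
R2 → R2 − 3/8·R3
  [ 1  -8  3/2  -3 ]
  [ 0   1    0   0 ]
  [ 0   0    0   1 ]
R1 → R1 + 3·R3
  [ 1  -8  3/2  0 ]
  [ 0   1    0  0 ]
  [ 0   0    0  1 ]
R1 → R1 + 8·R2
  [ 1  0  3/2  0 ]
  [ 0  1    0  0 ]
  [ 0  0    0  1 ]

0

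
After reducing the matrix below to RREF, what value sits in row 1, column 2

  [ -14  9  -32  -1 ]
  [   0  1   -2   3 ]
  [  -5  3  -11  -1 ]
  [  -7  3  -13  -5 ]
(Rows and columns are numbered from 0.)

Multiply R1 by -1/14.
Add 5 times R1 to R3.
Add 7 times R1 to R4.
Add 3/14 times R2 to R3.
Add 3/2 times R2 to R4.
Add 9/14 times R2 to R1.

-2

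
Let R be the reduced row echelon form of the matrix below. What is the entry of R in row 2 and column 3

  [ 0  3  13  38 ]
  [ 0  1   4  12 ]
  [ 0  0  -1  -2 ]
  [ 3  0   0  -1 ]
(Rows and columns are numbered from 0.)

R1 <=> R4
  [ 3  0   0  -1 ]
  [ 0  1   4  12 ]
  [ 0  0  -1  -2 ]
  [ 0  3  13  38 ]
R1 ← 1/3·R1
  [ 1  0   0  -1/3 ]
  [ 0  1   4    12 ]
  [ 0  0  -1    -2 ]
  [ 0  3  13    38 ]
R4 ← R4 − 3·R2
  [ 1  0   0  -1/3 ]
  [ 0  1   4    12 ]
  [ 0  0  -1    -2 ]
  [ 0  0   1     2 ]
R3 ← -1·R3
  [ 1  0  0  -1/3 ]
  [ 0  1  4    12 ]
  [ 0  0  1     2 ]
  [ 0  0  1     2 ]
R4 ← R4 − R3
  [ 1  0  0  -1/3 ]
  [ 0  1  4    12 ]
  [ 0  0  1     2 ]
  [ 0  0  0     0 ]
R2 ← R2 − 4·R3
  [ 1  0  0  -1/3 ]
  [ 0  1  0     4 ]
  [ 0  0  1     2 ]
  [ 0  0  0     0 ]

2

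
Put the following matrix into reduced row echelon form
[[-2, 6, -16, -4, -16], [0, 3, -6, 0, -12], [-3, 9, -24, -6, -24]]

Multiply r1 by -1/2.
  [  1  -3    8   2    8 ]
  [  0   3   -6   0  -12 ]
  [ -3   9  -24  -6  -24 ]
Add 3 times r1 to r3.
  [ 1  -3   8  2    8 ]
  [ 0   3  -6  0  -12 ]
  [ 0   0   0  0    0 ]
Multiply r2 by 1/3.
  [ 1  -3   8  2   8 ]
  [ 0   1  -2  0  -4 ]
  [ 0   0   0  0   0 ]
Add 3 times r2 to r1.
  [ 1  0   2  2  -4 ]
  [ 0  1  -2  0  -4 ]
  [ 0  0   0  0   0 ]

[[1, 0, 2, 2, -4], [0, 1, -2, 0, -4], [0, 0, 0, 0, 0]]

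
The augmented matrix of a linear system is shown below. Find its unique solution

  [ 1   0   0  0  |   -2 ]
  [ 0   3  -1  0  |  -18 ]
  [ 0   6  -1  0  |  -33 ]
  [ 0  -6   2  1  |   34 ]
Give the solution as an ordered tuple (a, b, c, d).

R2 := 1/3·R2
R3 := R3 − 6·R2
R4 := R4 + 6·R2
R2 := R2 + 1/3·R3
Reading off the last column: a = -2, b = -5, c = 3, d = -2.

(-2, -5, 3, -2)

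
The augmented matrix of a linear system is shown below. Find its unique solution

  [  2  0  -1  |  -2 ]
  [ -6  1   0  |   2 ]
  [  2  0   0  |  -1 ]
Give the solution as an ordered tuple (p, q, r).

(-1/2, -1, 1)

R1 ← 1/2·R1
  [  1  0  -1/2  |  -1 ]
  [ -6  1     0  |   2 ]
  [  2  0     0  |  -1 ]
R2 ← R2 + 6·R1
  [ 1  0  -1/2  |  -1 ]
  [ 0  1    -3  |  -4 ]
  [ 2  0     0  |  -1 ]
R3 ← R3 − 2·R1
  [ 1  0  -1/2  |  -1 ]
  [ 0  1    -3  |  -4 ]
  [ 0  0     1  |   1 ]
R2 ← R2 + 3·R3
  [ 1  0  -1/2  |  -1 ]
  [ 0  1     0  |  -1 ]
  [ 0  0     1  |   1 ]
R1 ← R1 + 1/2·R3
  [ 1  0  0  |  -1/2 ]
  [ 0  1  0  |    -1 ]
  [ 0  0  1  |     1 ]
Reading off the last column: p = -1/2, q = -1, r = 1.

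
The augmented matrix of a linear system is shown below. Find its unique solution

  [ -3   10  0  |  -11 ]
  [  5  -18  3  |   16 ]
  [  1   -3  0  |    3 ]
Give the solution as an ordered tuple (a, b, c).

Multiply R1 by -1/3.
  [ 1  -10/3  0  |  11/3 ]
  [ 5    -18  3  |    16 ]
  [ 1     -3  0  |     3 ]
Subtract 5 times R1 from R2.
  [ 1  -10/3  0  |  11/3 ]
  [ 0   -4/3  3  |  -7/3 ]
  [ 1     -3  0  |     3 ]
Subtract R1 from R3.
  [ 1  -10/3  0  |  11/3 ]
  [ 0   -4/3  3  |  -7/3 ]
  [ 0    1/3  0  |  -2/3 ]
Multiply R2 by -3/4.
  [ 1  -10/3     0  |  11/3 ]
  [ 0      1  -9/4  |   7/4 ]
  [ 0    1/3     0  |  -2/3 ]
Subtract 1/3 times R2 from R3.
  [ 1  -10/3     0  |  11/3 ]
  [ 0      1  -9/4  |   7/4 ]
  [ 0      0   3/4  |  -5/4 ]
Multiply R3 by 4/3.
  [ 1  -10/3     0  |  11/3 ]
  [ 0      1  -9/4  |   7/4 ]
  [ 0      0     1  |  -5/3 ]
Add 9/4 times R3 to R2.
  [ 1  -10/3  0  |  11/3 ]
  [ 0      1  0  |    -2 ]
  [ 0      0  1  |  -5/3 ]
Add 10/3 times R2 to R1.
  [ 1  0  0  |    -3 ]
  [ 0  1  0  |    -2 ]
  [ 0  0  1  |  -5/3 ]
Reading off the last column: a = -3, b = -2, c = -5/3.

(-3, -2, -5/3)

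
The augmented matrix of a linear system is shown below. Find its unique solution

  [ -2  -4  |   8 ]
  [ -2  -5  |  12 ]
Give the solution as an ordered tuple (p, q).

r1 ← -1/2·r1
r2 ← r2 + 2·r1
r2 ← -1·r2
r1 ← r1 − 2·r2
Reading off the last column: p = 4, q = -4.

(4, -4)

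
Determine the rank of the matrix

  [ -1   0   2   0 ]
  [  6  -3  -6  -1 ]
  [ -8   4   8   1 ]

R1 ← -1·R1
  [  1   0  -2   0 ]
  [  6  -3  -6  -1 ]
  [ -8   4   8   1 ]
R2 ← R2 − 6·R1
  [  1   0  -2   0 ]
  [  0  -3   6  -1 ]
  [ -8   4   8   1 ]
R3 ← R3 + 8·R1
  [ 1   0  -2   0 ]
  [ 0  -3   6  -1 ]
  [ 0   4  -8   1 ]
R2 ← -1/3·R2
  [ 1  0  -2    0 ]
  [ 0  1  -2  1/3 ]
  [ 0  4  -8    1 ]
R3 ← R3 − 4·R2
  [ 1  0  -2     0 ]
  [ 0  1  -2   1/3 ]
  [ 0  0   0  -1/3 ]
R3 ← -3·R3
  [ 1  0  -2    0 ]
  [ 0  1  -2  1/3 ]
  [ 0  0   0    1 ]
R2 ← R2 − 1/3·R3
  [ 1  0  -2  0 ]
  [ 0  1  -2  0 ]
  [ 0  0   0  1 ]
The reduced form has 3 nonzero rows.

rank = 3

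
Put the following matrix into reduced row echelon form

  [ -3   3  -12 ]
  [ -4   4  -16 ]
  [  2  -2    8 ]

[[1, -1, 4], [0, 0, 0], [0, 0, 0]]

r1 -> -1/3·r1
  [  1  -1    4 ]
  [ -4   4  -16 ]
  [  2  -2    8 ]
r2 -> r2 + 4·r1
  [ 1  -1  4 ]
  [ 0   0  0 ]
  [ 2  -2  8 ]
r3 -> r3 − 2·r1
  [ 1  -1  4 ]
  [ 0   0  0 ]
  [ 0   0  0 ]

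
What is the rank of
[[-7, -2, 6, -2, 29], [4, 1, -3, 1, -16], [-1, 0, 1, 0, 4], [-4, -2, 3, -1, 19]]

rank = 4

R1 -> -1/7·R1
R2 -> R2 − 4·R1
R3 -> R3 + R1
R4 -> R4 + 4·R1
R2 -> -7·R2
R3 -> R3 − 2/7·R2
R4 -> R4 + 6/7·R2
R4 -> R4 + 3·R3
R2 -> R2 − R4
R1 -> R1 − 2/7·R4
R2 -> R2 + 3·R3
R1 -> R1 + 6/7·R3
R1 -> R1 − 2/7·R2
The reduced form has 4 nonzero rows.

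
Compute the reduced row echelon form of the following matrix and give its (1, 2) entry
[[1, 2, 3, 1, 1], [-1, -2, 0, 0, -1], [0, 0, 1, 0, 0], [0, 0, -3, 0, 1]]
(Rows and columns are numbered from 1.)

2

Add ρ1 to ρ2.
  [ 1  2   3  1  1 ]
  [ 0  0   3  1  0 ]
  [ 0  0   1  0  0 ]
  [ 0  0  -3  0  1 ]
Multiply ρ2 by 1/3.
  [ 1  2   3    1  1 ]
  [ 0  0   1  1/3  0 ]
  [ 0  0   1    0  0 ]
  [ 0  0  -3    0  1 ]
Subtract ρ2 from ρ3.
  [ 1  2   3     1  1 ]
  [ 0  0   1   1/3  0 ]
  [ 0  0   0  -1/3  0 ]
  [ 0  0  -3     0  1 ]
Add 3 times ρ2 to ρ4.
  [ 1  2  3     1  1 ]
  [ 0  0  1   1/3  0 ]
  [ 0  0  0  -1/3  0 ]
  [ 0  0  0     1  1 ]
Multiply ρ3 by -3.
  [ 1  2  3    1  1 ]
  [ 0  0  1  1/3  0 ]
  [ 0  0  0    1  0 ]
  [ 0  0  0    1  1 ]
Subtract ρ3 from ρ4.
  [ 1  2  3    1  1 ]
  [ 0  0  1  1/3  0 ]
  [ 0  0  0    1  0 ]
  [ 0  0  0    0  1 ]
Subtract ρ4 from ρ1.
  [ 1  2  3    1  0 ]
  [ 0  0  1  1/3  0 ]
  [ 0  0  0    1  0 ]
  [ 0  0  0    0  1 ]
Subtract 1/3 times ρ3 from ρ2.
  [ 1  2  3  1  0 ]
  [ 0  0  1  0  0 ]
  [ 0  0  0  1  0 ]
  [ 0  0  0  0  1 ]
Subtract ρ3 from ρ1.
  [ 1  2  3  0  0 ]
  [ 0  0  1  0  0 ]
  [ 0  0  0  1  0 ]
  [ 0  0  0  0  1 ]
Subtract 3 times ρ2 from ρ1.
  [ 1  2  0  0  0 ]
  [ 0  0  1  0  0 ]
  [ 0  0  0  1  0 ]
  [ 0  0  0  0  1 ]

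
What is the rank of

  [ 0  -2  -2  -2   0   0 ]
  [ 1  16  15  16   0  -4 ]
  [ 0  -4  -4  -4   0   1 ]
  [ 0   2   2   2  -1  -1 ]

R1 <=> R2
  [ 1  16  15  16   0  -4 ]
  [ 0  -2  -2  -2   0   0 ]
  [ 0  -4  -4  -4   0   1 ]
  [ 0   2   2   2  -1  -1 ]
R2 -> -1/2·R2
  [ 1  16  15  16   0  -4 ]
  [ 0   1   1   1   0   0 ]
  [ 0  -4  -4  -4   0   1 ]
  [ 0   2   2   2  -1  -1 ]
R3 -> R3 + 4·R2
  [ 1  16  15  16   0  -4 ]
  [ 0   1   1   1   0   0 ]
  [ 0   0   0   0   0   1 ]
  [ 0   2   2   2  -1  -1 ]
R4 -> R4 − 2·R2
  [ 1  16  15  16   0  -4 ]
  [ 0   1   1   1   0   0 ]
  [ 0   0   0   0   0   1 ]
  [ 0   0   0   0  -1  -1 ]
R3 <=> R4
  [ 1  16  15  16   0  -4 ]
  [ 0   1   1   1   0   0 ]
  [ 0   0   0   0  -1  -1 ]
  [ 0   0   0   0   0   1 ]
R3 -> -1·R3
  [ 1  16  15  16  0  -4 ]
  [ 0   1   1   1  0   0 ]
  [ 0   0   0   0  1   1 ]
  [ 0   0   0   0  0   1 ]
R3 -> R3 − R4
  [ 1  16  15  16  0  -4 ]
  [ 0   1   1   1  0   0 ]
  [ 0   0   0   0  1   0 ]
  [ 0   0   0   0  0   1 ]
R1 -> R1 + 4·R4
  [ 1  16  15  16  0  0 ]
  [ 0   1   1   1  0  0 ]
  [ 0   0   0   0  1  0 ]
  [ 0   0   0   0  0  1 ]
R1 -> R1 − 16·R2
  [ 1  0  -1  0  0  0 ]
  [ 0  1   1  1  0  0 ]
  [ 0  0   0  0  1  0 ]
  [ 0  0   0  0  0  1 ]
The reduced form has 4 nonzero rows.

rank = 4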